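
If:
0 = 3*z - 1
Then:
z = 1/3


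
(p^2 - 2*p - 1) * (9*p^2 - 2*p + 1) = 9*p^4 - 20*p^3 - 4*p^2 - 1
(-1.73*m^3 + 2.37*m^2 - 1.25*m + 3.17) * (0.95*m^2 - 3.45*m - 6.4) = -1.6435*m^5 + 8.22*m^4 + 1.708*m^3 - 7.844*m^2 - 2.9365*m - 20.288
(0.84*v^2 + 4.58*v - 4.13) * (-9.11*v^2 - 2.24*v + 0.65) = -7.6524*v^4 - 43.6054*v^3 + 27.9111*v^2 + 12.2282*v - 2.6845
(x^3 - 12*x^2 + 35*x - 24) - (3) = x^3 - 12*x^2 + 35*x - 27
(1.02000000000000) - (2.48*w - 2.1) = 3.12 - 2.48*w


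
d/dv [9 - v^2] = -2*v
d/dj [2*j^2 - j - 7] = 4*j - 1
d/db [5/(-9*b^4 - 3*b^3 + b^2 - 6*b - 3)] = 5*(36*b^3 + 9*b^2 - 2*b + 6)/(9*b^4 + 3*b^3 - b^2 + 6*b + 3)^2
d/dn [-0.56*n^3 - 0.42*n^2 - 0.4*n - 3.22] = -1.68*n^2 - 0.84*n - 0.4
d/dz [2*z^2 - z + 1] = 4*z - 1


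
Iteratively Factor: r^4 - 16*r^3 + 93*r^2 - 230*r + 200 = (r - 2)*(r^3 - 14*r^2 + 65*r - 100) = (r - 5)*(r - 2)*(r^2 - 9*r + 20) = (r - 5)^2*(r - 2)*(r - 4)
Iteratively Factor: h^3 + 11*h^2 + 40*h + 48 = (h + 3)*(h^2 + 8*h + 16) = (h + 3)*(h + 4)*(h + 4)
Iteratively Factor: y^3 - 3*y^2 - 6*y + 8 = (y - 4)*(y^2 + y - 2) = (y - 4)*(y - 1)*(y + 2)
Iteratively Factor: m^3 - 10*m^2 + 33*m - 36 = (m - 3)*(m^2 - 7*m + 12) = (m - 4)*(m - 3)*(m - 3)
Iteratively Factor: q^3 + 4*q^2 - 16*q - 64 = (q + 4)*(q^2 - 16) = (q - 4)*(q + 4)*(q + 4)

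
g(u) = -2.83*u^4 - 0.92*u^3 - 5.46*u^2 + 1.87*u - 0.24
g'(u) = -11.32*u^3 - 2.76*u^2 - 10.92*u + 1.87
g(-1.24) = -15.89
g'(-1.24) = 32.75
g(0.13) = -0.09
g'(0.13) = 0.38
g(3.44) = -492.17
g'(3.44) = -529.17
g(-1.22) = -15.25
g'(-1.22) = 31.64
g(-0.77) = -5.49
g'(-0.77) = 13.81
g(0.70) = -2.60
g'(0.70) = -11.01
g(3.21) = -381.40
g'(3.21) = -436.04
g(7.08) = -7698.01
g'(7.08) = -4231.20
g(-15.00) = -141420.54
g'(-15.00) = 37749.67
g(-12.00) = -57902.04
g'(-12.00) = 19296.43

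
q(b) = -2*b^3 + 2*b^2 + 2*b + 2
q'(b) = -6*b^2 + 4*b + 2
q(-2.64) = 47.46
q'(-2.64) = -50.38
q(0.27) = 2.65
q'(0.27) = 2.64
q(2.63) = -15.29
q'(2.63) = -28.98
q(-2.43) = 37.65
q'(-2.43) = -43.15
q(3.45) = -49.42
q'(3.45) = -55.62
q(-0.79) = 2.65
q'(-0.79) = -4.90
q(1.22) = 3.79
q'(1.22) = -2.05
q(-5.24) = 334.19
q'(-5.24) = -183.71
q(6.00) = -346.00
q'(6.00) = -190.00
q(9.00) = -1276.00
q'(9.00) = -448.00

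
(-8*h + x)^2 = 64*h^2 - 16*h*x + x^2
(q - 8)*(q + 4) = q^2 - 4*q - 32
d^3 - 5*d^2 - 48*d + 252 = (d - 6)^2*(d + 7)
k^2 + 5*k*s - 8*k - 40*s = (k - 8)*(k + 5*s)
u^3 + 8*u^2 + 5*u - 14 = (u - 1)*(u + 2)*(u + 7)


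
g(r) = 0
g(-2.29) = 0.00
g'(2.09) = 0.00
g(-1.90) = 0.00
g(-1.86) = 0.00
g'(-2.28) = 0.00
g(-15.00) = 0.00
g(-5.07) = 0.00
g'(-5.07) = 0.00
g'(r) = 0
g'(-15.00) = 0.00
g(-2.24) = 0.00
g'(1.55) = 0.00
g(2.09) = 0.00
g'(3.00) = 0.00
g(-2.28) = 0.00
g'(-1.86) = 0.00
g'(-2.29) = 0.00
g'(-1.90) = 0.00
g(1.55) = 0.00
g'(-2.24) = 0.00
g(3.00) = 0.00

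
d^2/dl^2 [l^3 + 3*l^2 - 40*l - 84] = 6*l + 6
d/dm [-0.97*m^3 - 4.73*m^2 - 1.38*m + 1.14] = -2.91*m^2 - 9.46*m - 1.38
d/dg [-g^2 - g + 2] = -2*g - 1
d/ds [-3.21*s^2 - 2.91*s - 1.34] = -6.42*s - 2.91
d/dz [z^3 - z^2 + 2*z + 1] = 3*z^2 - 2*z + 2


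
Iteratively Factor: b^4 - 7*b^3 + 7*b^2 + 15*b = (b + 1)*(b^3 - 8*b^2 + 15*b) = (b - 5)*(b + 1)*(b^2 - 3*b) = b*(b - 5)*(b + 1)*(b - 3)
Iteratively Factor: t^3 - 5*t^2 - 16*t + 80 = (t + 4)*(t^2 - 9*t + 20) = (t - 4)*(t + 4)*(t - 5)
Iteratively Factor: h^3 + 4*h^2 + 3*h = (h + 3)*(h^2 + h) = (h + 1)*(h + 3)*(h)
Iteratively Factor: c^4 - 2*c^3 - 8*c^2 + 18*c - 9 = (c - 1)*(c^3 - c^2 - 9*c + 9) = (c - 1)*(c + 3)*(c^2 - 4*c + 3) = (c - 1)^2*(c + 3)*(c - 3)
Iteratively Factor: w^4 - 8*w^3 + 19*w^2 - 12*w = (w)*(w^3 - 8*w^2 + 19*w - 12) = w*(w - 1)*(w^2 - 7*w + 12) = w*(w - 3)*(w - 1)*(w - 4)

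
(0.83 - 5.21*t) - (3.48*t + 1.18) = -8.69*t - 0.35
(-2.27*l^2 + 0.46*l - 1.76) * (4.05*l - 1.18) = -9.1935*l^3 + 4.5416*l^2 - 7.6708*l + 2.0768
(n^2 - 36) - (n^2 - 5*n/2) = 5*n/2 - 36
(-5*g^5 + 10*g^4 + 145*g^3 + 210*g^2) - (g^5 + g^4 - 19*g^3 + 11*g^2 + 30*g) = -6*g^5 + 9*g^4 + 164*g^3 + 199*g^2 - 30*g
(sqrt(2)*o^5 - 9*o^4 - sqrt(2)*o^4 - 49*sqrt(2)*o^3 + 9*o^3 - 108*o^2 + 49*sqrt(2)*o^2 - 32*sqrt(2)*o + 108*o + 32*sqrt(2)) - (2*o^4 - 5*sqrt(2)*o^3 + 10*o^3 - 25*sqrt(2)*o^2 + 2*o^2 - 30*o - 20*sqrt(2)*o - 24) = sqrt(2)*o^5 - 11*o^4 - sqrt(2)*o^4 - 44*sqrt(2)*o^3 - o^3 - 110*o^2 + 74*sqrt(2)*o^2 - 12*sqrt(2)*o + 138*o + 24 + 32*sqrt(2)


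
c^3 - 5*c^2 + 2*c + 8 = (c - 4)*(c - 2)*(c + 1)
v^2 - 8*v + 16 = (v - 4)^2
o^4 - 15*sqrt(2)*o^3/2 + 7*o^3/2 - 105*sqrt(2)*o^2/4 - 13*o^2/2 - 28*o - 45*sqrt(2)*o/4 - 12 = (o + 1/2)*(o + 3)*(o - 8*sqrt(2))*(o + sqrt(2)/2)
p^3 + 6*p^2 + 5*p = p*(p + 1)*(p + 5)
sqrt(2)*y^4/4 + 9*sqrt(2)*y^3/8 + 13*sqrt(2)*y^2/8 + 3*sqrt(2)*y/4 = y*(y/2 + 1/2)*(y + 3/2)*(sqrt(2)*y/2 + sqrt(2))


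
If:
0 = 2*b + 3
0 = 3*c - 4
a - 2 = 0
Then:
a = 2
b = -3/2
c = 4/3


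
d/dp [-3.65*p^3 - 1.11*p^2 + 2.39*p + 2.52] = -10.95*p^2 - 2.22*p + 2.39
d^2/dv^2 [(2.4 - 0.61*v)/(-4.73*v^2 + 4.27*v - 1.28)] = ((27.9134 - 17.3118*v)*(4.73*v^2 - 4.27*v + 1.28) + (0.61*v - 2.4)*(9.46*v - 4.27)*(18.92*v - 8.54))/(4.73*v^2 - 4.27*v + 1.28)^3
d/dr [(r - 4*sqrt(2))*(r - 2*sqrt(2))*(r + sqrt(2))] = 3*r^2 - 10*sqrt(2)*r + 4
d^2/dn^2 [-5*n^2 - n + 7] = -10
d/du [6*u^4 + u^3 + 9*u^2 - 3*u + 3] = 24*u^3 + 3*u^2 + 18*u - 3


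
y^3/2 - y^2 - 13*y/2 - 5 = (y/2 + 1)*(y - 5)*(y + 1)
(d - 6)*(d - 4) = d^2 - 10*d + 24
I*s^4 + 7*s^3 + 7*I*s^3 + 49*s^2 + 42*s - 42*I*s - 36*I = (s + 6)*(s - 6*I)*(s - I)*(I*s + I)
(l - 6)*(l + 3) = l^2 - 3*l - 18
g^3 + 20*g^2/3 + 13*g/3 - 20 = (g - 4/3)*(g + 3)*(g + 5)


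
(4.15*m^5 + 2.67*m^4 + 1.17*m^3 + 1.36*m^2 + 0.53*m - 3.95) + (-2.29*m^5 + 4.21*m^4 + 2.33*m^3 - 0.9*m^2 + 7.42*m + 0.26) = 1.86*m^5 + 6.88*m^4 + 3.5*m^3 + 0.46*m^2 + 7.95*m - 3.69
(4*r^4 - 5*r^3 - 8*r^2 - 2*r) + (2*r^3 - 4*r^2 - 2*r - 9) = 4*r^4 - 3*r^3 - 12*r^2 - 4*r - 9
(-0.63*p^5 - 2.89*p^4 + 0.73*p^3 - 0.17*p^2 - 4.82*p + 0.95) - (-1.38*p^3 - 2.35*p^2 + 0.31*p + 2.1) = -0.63*p^5 - 2.89*p^4 + 2.11*p^3 + 2.18*p^2 - 5.13*p - 1.15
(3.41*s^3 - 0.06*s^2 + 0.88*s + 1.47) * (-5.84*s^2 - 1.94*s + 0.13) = -19.9144*s^5 - 6.265*s^4 - 4.5795*s^3 - 10.2998*s^2 - 2.7374*s + 0.1911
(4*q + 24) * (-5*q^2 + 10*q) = -20*q^3 - 80*q^2 + 240*q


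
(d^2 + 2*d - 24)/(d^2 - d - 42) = (d - 4)/(d - 7)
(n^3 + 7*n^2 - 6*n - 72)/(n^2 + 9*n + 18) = (n^2 + n - 12)/(n + 3)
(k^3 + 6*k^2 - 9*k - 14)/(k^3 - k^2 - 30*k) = (-k^3 - 6*k^2 + 9*k + 14)/(k*(-k^2 + k + 30))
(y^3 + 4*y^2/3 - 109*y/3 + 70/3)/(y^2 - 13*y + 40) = (3*y^2 + 19*y - 14)/(3*(y - 8))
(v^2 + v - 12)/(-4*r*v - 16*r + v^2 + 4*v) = (3 - v)/(4*r - v)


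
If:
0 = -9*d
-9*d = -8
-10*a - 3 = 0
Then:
No Solution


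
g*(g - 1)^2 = g^3 - 2*g^2 + g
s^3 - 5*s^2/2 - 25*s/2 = s*(s - 5)*(s + 5/2)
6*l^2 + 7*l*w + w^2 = (l + w)*(6*l + w)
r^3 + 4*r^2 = r^2*(r + 4)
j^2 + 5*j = j*(j + 5)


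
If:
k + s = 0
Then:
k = -s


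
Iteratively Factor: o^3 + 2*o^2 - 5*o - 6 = (o + 1)*(o^2 + o - 6) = (o + 1)*(o + 3)*(o - 2)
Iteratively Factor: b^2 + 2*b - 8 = (b - 2)*(b + 4)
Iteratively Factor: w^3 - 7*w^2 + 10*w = (w - 5)*(w^2 - 2*w) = (w - 5)*(w - 2)*(w)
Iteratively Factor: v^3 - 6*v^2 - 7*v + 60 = (v - 4)*(v^2 - 2*v - 15) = (v - 4)*(v + 3)*(v - 5)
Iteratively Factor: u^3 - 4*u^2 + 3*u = (u)*(u^2 - 4*u + 3) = u*(u - 1)*(u - 3)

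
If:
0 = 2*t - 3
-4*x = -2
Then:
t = 3/2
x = 1/2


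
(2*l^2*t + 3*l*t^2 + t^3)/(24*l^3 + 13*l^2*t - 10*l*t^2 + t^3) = t*(2*l + t)/(24*l^2 - 11*l*t + t^2)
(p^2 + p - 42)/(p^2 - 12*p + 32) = (p^2 + p - 42)/(p^2 - 12*p + 32)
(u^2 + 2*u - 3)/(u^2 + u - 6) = (u - 1)/(u - 2)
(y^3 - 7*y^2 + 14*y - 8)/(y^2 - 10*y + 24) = (y^2 - 3*y + 2)/(y - 6)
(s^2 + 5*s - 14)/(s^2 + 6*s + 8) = (s^2 + 5*s - 14)/(s^2 + 6*s + 8)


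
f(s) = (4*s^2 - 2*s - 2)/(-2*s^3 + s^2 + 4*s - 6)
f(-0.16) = 0.24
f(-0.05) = 0.30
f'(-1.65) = 255.88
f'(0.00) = 0.56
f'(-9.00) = 0.03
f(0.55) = 0.49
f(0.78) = 0.35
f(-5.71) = 0.37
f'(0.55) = -0.20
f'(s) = (8*s - 2)/(-2*s^3 + s^2 + 4*s - 6) + (4*s^2 - 2*s - 2)*(6*s^2 - 2*s - 4)/(-2*s^3 + s^2 + 4*s - 6)^2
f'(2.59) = 0.30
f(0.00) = 0.33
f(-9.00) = 0.23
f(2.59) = -0.83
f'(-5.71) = 0.07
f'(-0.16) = 0.62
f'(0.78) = -1.11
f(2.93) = -0.74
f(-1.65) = -13.65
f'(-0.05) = 0.58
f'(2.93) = 0.26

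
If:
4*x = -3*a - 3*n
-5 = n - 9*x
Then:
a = 5 - 31*x/3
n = 9*x - 5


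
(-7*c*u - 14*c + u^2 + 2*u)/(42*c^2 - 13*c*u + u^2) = (u + 2)/(-6*c + u)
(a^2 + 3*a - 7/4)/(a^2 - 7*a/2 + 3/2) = (a + 7/2)/(a - 3)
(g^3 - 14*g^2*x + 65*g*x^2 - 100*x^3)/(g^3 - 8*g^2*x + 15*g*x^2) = (-g^2 + 9*g*x - 20*x^2)/(g*(-g + 3*x))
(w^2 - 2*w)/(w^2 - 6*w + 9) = w*(w - 2)/(w^2 - 6*w + 9)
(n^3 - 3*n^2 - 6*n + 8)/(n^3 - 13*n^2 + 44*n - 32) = (n + 2)/(n - 8)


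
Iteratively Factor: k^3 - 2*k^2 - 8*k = (k)*(k^2 - 2*k - 8) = k*(k + 2)*(k - 4)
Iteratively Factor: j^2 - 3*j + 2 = (j - 2)*(j - 1)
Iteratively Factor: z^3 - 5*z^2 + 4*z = (z)*(z^2 - 5*z + 4) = z*(z - 4)*(z - 1)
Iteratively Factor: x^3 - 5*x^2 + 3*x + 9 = (x - 3)*(x^2 - 2*x - 3) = (x - 3)^2*(x + 1)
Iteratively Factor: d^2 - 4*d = (d)*(d - 4)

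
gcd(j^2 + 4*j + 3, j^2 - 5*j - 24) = j + 3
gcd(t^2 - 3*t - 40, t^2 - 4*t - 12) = 1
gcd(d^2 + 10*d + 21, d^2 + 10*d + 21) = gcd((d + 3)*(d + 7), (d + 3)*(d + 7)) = d^2 + 10*d + 21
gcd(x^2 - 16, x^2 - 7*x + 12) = x - 4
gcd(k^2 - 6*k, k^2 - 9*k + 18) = k - 6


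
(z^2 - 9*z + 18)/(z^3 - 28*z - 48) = (z - 3)/(z^2 + 6*z + 8)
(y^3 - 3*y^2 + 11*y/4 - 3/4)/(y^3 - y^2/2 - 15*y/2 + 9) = (y^2 - 3*y/2 + 1/2)/(y^2 + y - 6)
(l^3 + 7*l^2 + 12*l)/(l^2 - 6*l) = (l^2 + 7*l + 12)/(l - 6)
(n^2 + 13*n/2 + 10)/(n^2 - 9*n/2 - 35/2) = (n + 4)/(n - 7)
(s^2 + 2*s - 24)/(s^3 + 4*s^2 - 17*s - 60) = (s + 6)/(s^2 + 8*s + 15)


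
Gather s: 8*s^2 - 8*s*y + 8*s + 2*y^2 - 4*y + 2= 8*s^2 + s*(8 - 8*y) + 2*y^2 - 4*y + 2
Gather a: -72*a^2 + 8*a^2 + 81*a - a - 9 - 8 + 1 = -64*a^2 + 80*a - 16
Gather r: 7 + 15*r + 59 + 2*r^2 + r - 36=2*r^2 + 16*r + 30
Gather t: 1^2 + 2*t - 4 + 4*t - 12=6*t - 15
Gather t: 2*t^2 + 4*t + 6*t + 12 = 2*t^2 + 10*t + 12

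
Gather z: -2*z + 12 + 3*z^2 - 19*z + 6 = 3*z^2 - 21*z + 18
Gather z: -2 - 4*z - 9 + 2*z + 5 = -2*z - 6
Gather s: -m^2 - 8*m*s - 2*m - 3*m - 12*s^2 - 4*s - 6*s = -m^2 - 5*m - 12*s^2 + s*(-8*m - 10)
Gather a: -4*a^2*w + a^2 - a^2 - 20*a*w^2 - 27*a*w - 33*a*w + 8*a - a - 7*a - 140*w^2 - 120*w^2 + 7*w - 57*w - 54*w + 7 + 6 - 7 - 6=-4*a^2*w + a*(-20*w^2 - 60*w) - 260*w^2 - 104*w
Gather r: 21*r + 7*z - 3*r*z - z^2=r*(21 - 3*z) - z^2 + 7*z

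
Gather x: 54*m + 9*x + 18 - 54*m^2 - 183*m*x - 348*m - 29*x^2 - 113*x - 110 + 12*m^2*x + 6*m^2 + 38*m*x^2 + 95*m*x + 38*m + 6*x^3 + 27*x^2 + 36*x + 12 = -48*m^2 - 256*m + 6*x^3 + x^2*(38*m - 2) + x*(12*m^2 - 88*m - 68) - 80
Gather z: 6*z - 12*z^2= -12*z^2 + 6*z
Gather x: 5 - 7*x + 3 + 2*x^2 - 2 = 2*x^2 - 7*x + 6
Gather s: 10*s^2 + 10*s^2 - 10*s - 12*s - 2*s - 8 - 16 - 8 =20*s^2 - 24*s - 32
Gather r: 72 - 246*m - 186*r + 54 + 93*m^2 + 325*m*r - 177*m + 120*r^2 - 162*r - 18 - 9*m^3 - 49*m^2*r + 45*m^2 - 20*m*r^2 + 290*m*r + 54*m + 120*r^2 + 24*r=-9*m^3 + 138*m^2 - 369*m + r^2*(240 - 20*m) + r*(-49*m^2 + 615*m - 324) + 108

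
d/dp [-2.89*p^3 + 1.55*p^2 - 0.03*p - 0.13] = -8.67*p^2 + 3.1*p - 0.03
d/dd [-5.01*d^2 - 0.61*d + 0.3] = -10.02*d - 0.61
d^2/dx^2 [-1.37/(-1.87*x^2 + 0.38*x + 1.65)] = (9.581506*x^2 - 1.947044*x - 1.37*(3.74*x - 0.38)*(7.48*x - 0.76) - 8.45427)/(-1.87*x^2 + 0.38*x + 1.65)^3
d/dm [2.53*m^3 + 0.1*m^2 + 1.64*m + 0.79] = 7.59*m^2 + 0.2*m + 1.64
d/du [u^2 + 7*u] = 2*u + 7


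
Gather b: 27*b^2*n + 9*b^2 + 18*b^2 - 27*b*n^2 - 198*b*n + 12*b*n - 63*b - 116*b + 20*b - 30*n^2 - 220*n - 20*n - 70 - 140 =b^2*(27*n + 27) + b*(-27*n^2 - 186*n - 159) - 30*n^2 - 240*n - 210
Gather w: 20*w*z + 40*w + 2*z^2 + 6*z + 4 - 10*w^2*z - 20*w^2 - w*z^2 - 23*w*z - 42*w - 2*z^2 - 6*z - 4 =w^2*(-10*z - 20) + w*(-z^2 - 3*z - 2)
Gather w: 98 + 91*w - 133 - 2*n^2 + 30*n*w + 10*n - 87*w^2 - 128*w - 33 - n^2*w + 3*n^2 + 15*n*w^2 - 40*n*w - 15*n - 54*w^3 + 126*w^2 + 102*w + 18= n^2 - 5*n - 54*w^3 + w^2*(15*n + 39) + w*(-n^2 - 10*n + 65) - 50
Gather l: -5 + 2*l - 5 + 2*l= 4*l - 10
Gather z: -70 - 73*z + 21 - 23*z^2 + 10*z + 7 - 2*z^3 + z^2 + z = -2*z^3 - 22*z^2 - 62*z - 42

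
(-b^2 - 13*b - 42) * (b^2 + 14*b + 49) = -b^4 - 27*b^3 - 273*b^2 - 1225*b - 2058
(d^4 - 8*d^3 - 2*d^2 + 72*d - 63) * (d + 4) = d^5 - 4*d^4 - 34*d^3 + 64*d^2 + 225*d - 252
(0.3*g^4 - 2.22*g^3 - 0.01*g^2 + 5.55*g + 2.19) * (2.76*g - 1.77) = 0.828*g^5 - 6.6582*g^4 + 3.9018*g^3 + 15.3357*g^2 - 3.7791*g - 3.8763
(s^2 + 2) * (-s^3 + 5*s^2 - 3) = -s^5 + 5*s^4 - 2*s^3 + 7*s^2 - 6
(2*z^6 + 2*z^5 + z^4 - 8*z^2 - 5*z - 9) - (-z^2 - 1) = 2*z^6 + 2*z^5 + z^4 - 7*z^2 - 5*z - 8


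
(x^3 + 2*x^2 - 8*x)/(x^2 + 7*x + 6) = x*(x^2 + 2*x - 8)/(x^2 + 7*x + 6)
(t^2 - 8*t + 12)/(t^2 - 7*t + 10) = (t - 6)/(t - 5)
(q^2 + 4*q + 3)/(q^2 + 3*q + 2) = (q + 3)/(q + 2)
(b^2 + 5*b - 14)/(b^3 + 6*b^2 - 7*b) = (b - 2)/(b*(b - 1))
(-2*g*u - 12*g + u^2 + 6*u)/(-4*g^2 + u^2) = (u + 6)/(2*g + u)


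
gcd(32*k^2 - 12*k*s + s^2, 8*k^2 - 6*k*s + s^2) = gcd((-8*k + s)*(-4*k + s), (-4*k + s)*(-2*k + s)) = -4*k + s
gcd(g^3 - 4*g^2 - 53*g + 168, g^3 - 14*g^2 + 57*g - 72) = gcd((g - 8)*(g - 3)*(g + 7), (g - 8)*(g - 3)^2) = g^2 - 11*g + 24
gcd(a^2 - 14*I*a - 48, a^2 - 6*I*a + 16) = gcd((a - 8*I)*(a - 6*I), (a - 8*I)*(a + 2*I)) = a - 8*I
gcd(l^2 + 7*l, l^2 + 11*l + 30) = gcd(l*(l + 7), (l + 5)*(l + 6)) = 1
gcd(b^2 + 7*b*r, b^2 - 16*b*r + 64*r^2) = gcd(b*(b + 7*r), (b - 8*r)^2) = 1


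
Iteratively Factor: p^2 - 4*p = (p)*(p - 4)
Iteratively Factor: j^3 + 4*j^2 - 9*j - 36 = (j - 3)*(j^2 + 7*j + 12) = (j - 3)*(j + 3)*(j + 4)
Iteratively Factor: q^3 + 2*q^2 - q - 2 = (q + 1)*(q^2 + q - 2) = (q - 1)*(q + 1)*(q + 2)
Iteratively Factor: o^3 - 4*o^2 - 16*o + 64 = (o - 4)*(o^2 - 16) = (o - 4)*(o + 4)*(o - 4)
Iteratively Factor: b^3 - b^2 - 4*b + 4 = (b + 2)*(b^2 - 3*b + 2) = (b - 2)*(b + 2)*(b - 1)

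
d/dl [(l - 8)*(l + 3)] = 2*l - 5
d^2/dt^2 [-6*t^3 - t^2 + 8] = -36*t - 2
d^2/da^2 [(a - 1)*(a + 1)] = 2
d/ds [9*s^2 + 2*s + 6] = 18*s + 2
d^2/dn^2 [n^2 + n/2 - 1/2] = 2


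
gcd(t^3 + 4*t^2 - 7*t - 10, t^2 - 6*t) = 1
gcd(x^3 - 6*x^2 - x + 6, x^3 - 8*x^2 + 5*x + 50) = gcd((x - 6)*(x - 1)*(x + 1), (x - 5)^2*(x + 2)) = 1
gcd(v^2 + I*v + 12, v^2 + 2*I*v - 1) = 1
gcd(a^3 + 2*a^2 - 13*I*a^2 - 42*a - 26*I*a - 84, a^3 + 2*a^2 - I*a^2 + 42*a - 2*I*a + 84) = a^2 + a*(2 - 7*I) - 14*I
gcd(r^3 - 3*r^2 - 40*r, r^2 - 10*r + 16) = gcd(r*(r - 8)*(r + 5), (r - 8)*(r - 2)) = r - 8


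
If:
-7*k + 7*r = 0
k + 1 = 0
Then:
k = -1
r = -1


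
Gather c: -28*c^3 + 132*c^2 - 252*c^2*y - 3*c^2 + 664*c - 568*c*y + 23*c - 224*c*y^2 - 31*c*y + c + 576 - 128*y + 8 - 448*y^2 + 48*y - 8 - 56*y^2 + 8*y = -28*c^3 + c^2*(129 - 252*y) + c*(-224*y^2 - 599*y + 688) - 504*y^2 - 72*y + 576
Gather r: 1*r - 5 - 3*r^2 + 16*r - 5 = -3*r^2 + 17*r - 10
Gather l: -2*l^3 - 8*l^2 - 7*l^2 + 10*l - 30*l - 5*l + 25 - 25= -2*l^3 - 15*l^2 - 25*l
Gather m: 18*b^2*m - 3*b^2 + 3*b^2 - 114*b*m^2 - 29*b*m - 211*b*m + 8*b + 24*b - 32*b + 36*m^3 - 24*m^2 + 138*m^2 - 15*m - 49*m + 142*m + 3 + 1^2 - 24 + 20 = 36*m^3 + m^2*(114 - 114*b) + m*(18*b^2 - 240*b + 78)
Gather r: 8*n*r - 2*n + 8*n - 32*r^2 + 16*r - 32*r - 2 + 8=6*n - 32*r^2 + r*(8*n - 16) + 6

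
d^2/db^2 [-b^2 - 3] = -2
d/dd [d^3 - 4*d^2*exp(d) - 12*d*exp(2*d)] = -4*d^2*exp(d) + 3*d^2 - 24*d*exp(2*d) - 8*d*exp(d) - 12*exp(2*d)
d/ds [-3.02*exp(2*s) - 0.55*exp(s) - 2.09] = (-6.04*exp(s) - 0.55)*exp(s)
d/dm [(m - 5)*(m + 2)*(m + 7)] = 3*m^2 + 8*m - 31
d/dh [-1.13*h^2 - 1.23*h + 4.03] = -2.26*h - 1.23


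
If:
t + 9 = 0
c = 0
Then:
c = 0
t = -9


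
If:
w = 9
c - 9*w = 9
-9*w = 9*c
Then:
No Solution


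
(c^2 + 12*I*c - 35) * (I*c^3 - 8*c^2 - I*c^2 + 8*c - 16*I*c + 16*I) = I*c^5 - 20*c^4 - I*c^4 + 20*c^3 - 147*I*c^3 + 472*c^2 + 147*I*c^2 - 472*c + 560*I*c - 560*I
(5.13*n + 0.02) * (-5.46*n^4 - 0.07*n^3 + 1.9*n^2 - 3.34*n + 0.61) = -28.0098*n^5 - 0.4683*n^4 + 9.7456*n^3 - 17.0962*n^2 + 3.0625*n + 0.0122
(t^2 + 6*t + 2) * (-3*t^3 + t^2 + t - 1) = -3*t^5 - 17*t^4 + t^3 + 7*t^2 - 4*t - 2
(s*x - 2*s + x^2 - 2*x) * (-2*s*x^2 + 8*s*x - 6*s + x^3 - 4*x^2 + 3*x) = -2*s^2*x^3 + 12*s^2*x^2 - 22*s^2*x + 12*s^2 - s*x^4 + 6*s*x^3 - 11*s*x^2 + 6*s*x + x^5 - 6*x^4 + 11*x^3 - 6*x^2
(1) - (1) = 0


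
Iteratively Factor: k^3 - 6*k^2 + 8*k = (k)*(k^2 - 6*k + 8) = k*(k - 4)*(k - 2)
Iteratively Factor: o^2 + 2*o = (o)*(o + 2)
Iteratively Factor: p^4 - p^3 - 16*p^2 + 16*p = (p + 4)*(p^3 - 5*p^2 + 4*p) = (p - 1)*(p + 4)*(p^2 - 4*p) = (p - 4)*(p - 1)*(p + 4)*(p)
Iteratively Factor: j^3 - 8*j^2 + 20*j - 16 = (j - 4)*(j^2 - 4*j + 4) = (j - 4)*(j - 2)*(j - 2)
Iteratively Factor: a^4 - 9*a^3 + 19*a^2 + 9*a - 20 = (a - 4)*(a^3 - 5*a^2 - a + 5) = (a - 4)*(a + 1)*(a^2 - 6*a + 5) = (a - 5)*(a - 4)*(a + 1)*(a - 1)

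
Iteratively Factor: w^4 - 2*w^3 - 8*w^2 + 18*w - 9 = (w - 1)*(w^3 - w^2 - 9*w + 9) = (w - 1)^2*(w^2 - 9) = (w - 1)^2*(w + 3)*(w - 3)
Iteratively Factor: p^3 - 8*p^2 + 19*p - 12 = (p - 3)*(p^2 - 5*p + 4) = (p - 4)*(p - 3)*(p - 1)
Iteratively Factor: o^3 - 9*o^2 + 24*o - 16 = (o - 4)*(o^2 - 5*o + 4) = (o - 4)^2*(o - 1)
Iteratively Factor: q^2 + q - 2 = (q + 2)*(q - 1)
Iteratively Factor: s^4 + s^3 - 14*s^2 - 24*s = (s)*(s^3 + s^2 - 14*s - 24) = s*(s - 4)*(s^2 + 5*s + 6) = s*(s - 4)*(s + 2)*(s + 3)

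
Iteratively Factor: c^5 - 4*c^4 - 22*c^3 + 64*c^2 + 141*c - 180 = (c + 3)*(c^4 - 7*c^3 - c^2 + 67*c - 60) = (c - 1)*(c + 3)*(c^3 - 6*c^2 - 7*c + 60) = (c - 5)*(c - 1)*(c + 3)*(c^2 - c - 12) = (c - 5)*(c - 1)*(c + 3)^2*(c - 4)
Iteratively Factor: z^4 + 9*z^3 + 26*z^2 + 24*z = (z + 3)*(z^3 + 6*z^2 + 8*z) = z*(z + 3)*(z^2 + 6*z + 8) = z*(z + 2)*(z + 3)*(z + 4)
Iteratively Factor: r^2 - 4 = (r - 2)*(r + 2)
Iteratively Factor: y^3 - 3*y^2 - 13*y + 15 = (y + 3)*(y^2 - 6*y + 5) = (y - 1)*(y + 3)*(y - 5)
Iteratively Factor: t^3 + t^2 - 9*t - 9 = (t + 1)*(t^2 - 9) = (t + 1)*(t + 3)*(t - 3)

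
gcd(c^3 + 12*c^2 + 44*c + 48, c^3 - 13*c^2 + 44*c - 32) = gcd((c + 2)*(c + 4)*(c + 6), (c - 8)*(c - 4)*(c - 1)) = 1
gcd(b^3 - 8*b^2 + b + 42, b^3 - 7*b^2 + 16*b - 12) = b - 3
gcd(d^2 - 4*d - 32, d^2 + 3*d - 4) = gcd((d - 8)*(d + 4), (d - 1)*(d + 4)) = d + 4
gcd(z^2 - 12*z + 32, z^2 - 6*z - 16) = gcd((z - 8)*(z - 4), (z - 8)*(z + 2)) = z - 8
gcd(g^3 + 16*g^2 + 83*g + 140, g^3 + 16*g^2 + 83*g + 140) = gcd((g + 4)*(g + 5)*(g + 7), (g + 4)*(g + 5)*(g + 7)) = g^3 + 16*g^2 + 83*g + 140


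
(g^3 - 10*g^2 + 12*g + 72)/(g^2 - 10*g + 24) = (g^2 - 4*g - 12)/(g - 4)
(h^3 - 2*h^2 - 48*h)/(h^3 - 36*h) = (h - 8)/(h - 6)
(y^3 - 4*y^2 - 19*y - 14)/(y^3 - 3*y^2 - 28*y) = (y^2 + 3*y + 2)/(y*(y + 4))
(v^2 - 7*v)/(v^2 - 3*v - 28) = v/(v + 4)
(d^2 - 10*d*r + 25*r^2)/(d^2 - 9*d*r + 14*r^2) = (d^2 - 10*d*r + 25*r^2)/(d^2 - 9*d*r + 14*r^2)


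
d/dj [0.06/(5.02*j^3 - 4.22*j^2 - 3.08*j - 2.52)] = (-0.9036*j^2 + 0.5064*j + 0.1848)/(-5.02*j^3 + 4.22*j^2 + 3.08*j + 2.52)^2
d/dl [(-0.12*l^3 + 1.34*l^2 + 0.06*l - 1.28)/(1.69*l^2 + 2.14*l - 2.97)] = (-0.2028*l^4 - 0.5136*l^3 + 3.8354*l^2 - 3.6332*l + 2.561)/(2.8561*l^4 + 7.2332*l^3 - 5.459*l^2 - 12.7116*l + 8.8209)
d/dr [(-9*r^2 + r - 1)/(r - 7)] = 3*(-3*r^2 + 42*r - 2)/(r^2 - 14*r + 49)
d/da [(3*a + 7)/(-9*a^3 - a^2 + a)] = (54*a^3 + 192*a^2 + 14*a - 7)/(a^2*(81*a^4 + 18*a^3 - 17*a^2 - 2*a + 1))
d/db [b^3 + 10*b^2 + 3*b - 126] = 3*b^2 + 20*b + 3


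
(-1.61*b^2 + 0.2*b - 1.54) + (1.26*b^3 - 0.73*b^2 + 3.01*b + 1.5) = 1.26*b^3 - 2.34*b^2 + 3.21*b - 0.04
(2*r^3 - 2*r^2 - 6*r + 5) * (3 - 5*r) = -10*r^4 + 16*r^3 + 24*r^2 - 43*r + 15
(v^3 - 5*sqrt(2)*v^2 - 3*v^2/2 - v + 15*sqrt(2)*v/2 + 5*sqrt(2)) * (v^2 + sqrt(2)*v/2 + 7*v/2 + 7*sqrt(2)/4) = v^5 - 9*sqrt(2)*v^4/2 + 2*v^4 - 9*sqrt(2)*v^3 - 45*v^3/4 - 27*v^2/2 + 225*sqrt(2)*v^2/8 + 63*sqrt(2)*v/4 + 125*v/4 + 35/2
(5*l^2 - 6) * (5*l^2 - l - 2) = 25*l^4 - 5*l^3 - 40*l^2 + 6*l + 12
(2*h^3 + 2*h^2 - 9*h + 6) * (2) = 4*h^3 + 4*h^2 - 18*h + 12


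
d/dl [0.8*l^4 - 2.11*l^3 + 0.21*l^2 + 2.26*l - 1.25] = 3.2*l^3 - 6.33*l^2 + 0.42*l + 2.26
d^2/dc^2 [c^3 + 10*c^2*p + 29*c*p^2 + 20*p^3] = 6*c + 20*p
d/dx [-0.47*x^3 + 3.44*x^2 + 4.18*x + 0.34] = -1.41*x^2 + 6.88*x + 4.18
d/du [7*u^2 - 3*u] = 14*u - 3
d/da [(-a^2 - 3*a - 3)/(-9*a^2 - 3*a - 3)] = 8*a*(-a - 2)/(3*(9*a^4 + 6*a^3 + 7*a^2 + 2*a + 1))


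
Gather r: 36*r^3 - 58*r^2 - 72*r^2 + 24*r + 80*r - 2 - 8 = 36*r^3 - 130*r^2 + 104*r - 10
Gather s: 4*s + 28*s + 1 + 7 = 32*s + 8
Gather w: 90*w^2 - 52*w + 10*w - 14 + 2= 90*w^2 - 42*w - 12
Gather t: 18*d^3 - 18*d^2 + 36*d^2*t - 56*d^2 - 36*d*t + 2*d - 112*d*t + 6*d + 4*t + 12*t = 18*d^3 - 74*d^2 + 8*d + t*(36*d^2 - 148*d + 16)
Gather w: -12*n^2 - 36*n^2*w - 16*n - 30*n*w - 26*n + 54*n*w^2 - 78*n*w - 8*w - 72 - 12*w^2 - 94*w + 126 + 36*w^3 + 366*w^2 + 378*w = -12*n^2 - 42*n + 36*w^3 + w^2*(54*n + 354) + w*(-36*n^2 - 108*n + 276) + 54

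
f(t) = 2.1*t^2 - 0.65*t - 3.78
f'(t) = 4.2*t - 0.65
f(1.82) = 1.99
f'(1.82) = 6.99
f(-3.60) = 25.78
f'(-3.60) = -15.77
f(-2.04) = 6.29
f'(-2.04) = -9.22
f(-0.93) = -1.36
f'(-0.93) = -4.56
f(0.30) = -3.79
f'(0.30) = 0.61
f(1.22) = -1.45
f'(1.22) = 4.47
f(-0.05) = -3.74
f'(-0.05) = -0.86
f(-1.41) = 1.31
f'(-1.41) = -6.57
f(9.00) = 160.47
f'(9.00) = 37.15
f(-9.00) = 172.17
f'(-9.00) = -38.45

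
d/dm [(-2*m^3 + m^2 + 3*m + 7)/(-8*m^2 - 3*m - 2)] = (16*m^4 + 12*m^3 + 33*m^2 + 108*m + 15)/(64*m^4 + 48*m^3 + 41*m^2 + 12*m + 4)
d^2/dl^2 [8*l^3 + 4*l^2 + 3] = 48*l + 8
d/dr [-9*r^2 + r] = 1 - 18*r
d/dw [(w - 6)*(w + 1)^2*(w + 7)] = 4*w^3 + 9*w^2 - 78*w - 83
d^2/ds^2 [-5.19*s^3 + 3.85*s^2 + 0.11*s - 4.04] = 7.7 - 31.14*s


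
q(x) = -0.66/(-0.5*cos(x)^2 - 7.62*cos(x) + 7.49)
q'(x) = -0.66*(-1.0*sin(x)*cos(x) - 7.62*sin(x))/(-0.5*cos(x)^2 - 7.62*cos(x) + 7.49)^2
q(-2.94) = -0.05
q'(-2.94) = -0.00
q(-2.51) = -0.05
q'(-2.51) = -0.01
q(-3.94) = -0.05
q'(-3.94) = 0.02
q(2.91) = -0.05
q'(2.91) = 0.00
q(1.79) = -0.07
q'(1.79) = 0.06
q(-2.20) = -0.06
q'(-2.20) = -0.03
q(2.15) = -0.06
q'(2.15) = 0.03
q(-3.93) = -0.05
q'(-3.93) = 0.02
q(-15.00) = -0.05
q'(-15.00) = -0.02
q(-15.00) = -0.05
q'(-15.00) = -0.02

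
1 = 1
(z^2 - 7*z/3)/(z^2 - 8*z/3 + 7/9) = 3*z/(3*z - 1)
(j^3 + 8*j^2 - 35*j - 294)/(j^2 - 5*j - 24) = (-j^3 - 8*j^2 + 35*j + 294)/(-j^2 + 5*j + 24)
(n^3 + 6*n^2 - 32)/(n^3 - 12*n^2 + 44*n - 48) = (n^2 + 8*n + 16)/(n^2 - 10*n + 24)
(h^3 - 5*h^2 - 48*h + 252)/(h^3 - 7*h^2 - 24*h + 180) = (h + 7)/(h + 5)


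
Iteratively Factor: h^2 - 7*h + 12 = (h - 4)*(h - 3)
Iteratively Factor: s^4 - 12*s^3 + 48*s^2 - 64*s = (s - 4)*(s^3 - 8*s^2 + 16*s) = (s - 4)^2*(s^2 - 4*s) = s*(s - 4)^2*(s - 4)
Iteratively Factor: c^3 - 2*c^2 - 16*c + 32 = (c - 4)*(c^2 + 2*c - 8) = (c - 4)*(c - 2)*(c + 4)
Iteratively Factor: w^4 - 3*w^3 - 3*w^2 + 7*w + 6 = (w - 3)*(w^3 - 3*w - 2) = (w - 3)*(w + 1)*(w^2 - w - 2) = (w - 3)*(w + 1)^2*(w - 2)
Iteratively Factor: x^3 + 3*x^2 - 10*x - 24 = (x + 2)*(x^2 + x - 12) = (x + 2)*(x + 4)*(x - 3)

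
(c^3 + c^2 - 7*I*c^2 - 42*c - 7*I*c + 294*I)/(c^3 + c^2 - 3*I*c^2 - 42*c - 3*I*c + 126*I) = (c - 7*I)/(c - 3*I)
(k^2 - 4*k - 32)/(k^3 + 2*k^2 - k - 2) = (k^2 - 4*k - 32)/(k^3 + 2*k^2 - k - 2)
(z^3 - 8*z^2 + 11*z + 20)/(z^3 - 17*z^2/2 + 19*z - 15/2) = 2*(z^2 - 3*z - 4)/(2*z^2 - 7*z + 3)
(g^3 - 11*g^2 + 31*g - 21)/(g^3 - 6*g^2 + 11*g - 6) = (g - 7)/(g - 2)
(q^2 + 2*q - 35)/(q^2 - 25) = (q + 7)/(q + 5)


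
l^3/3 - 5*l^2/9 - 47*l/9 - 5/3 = (l/3 + 1)*(l - 5)*(l + 1/3)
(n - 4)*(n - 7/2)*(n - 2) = n^3 - 19*n^2/2 + 29*n - 28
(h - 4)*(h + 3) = h^2 - h - 12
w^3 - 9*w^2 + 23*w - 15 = (w - 5)*(w - 3)*(w - 1)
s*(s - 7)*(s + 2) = s^3 - 5*s^2 - 14*s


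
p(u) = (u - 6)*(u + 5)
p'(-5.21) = -11.42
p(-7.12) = 27.81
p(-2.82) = -19.23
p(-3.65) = -13.03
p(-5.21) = 2.35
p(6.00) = 0.00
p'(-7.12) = -15.24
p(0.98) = -30.02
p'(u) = 2*u - 1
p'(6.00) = 11.00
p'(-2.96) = -6.92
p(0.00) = -30.00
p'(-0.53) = -2.06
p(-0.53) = -29.19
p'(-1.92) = -4.84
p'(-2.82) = -6.64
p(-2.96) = -18.28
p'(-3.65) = -8.30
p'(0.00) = -1.00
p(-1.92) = -24.39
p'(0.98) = 0.96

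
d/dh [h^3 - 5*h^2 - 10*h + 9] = 3*h^2 - 10*h - 10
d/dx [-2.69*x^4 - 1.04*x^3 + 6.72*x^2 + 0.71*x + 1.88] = -10.76*x^3 - 3.12*x^2 + 13.44*x + 0.71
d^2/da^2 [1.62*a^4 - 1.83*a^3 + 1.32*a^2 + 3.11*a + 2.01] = 19.44*a^2 - 10.98*a + 2.64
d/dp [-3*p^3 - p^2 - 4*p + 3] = -9*p^2 - 2*p - 4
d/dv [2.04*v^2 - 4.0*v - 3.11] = 4.08*v - 4.0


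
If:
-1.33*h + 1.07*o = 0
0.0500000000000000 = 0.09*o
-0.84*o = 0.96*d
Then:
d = -0.49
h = 0.45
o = 0.56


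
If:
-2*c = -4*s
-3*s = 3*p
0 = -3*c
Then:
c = 0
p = 0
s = 0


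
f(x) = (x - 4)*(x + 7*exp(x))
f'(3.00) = 2.00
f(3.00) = -143.60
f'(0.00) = -25.00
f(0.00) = -28.00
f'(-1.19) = -15.30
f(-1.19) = -4.88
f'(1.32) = -45.38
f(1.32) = -73.76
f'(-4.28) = -13.27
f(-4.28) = 34.64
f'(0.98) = -39.72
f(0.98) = -59.29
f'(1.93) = -51.74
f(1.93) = -103.82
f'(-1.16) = -15.45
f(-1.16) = -5.34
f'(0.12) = -26.49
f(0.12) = -31.09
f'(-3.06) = -12.11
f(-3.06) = 19.29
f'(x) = x + (x - 4)*(7*exp(x) + 1) + 7*exp(x)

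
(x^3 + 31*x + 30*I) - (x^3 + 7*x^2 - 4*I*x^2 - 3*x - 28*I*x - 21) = -7*x^2 + 4*I*x^2 + 34*x + 28*I*x + 21 + 30*I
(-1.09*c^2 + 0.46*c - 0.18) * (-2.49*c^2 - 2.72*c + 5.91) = 2.7141*c^4 + 1.8194*c^3 - 7.2449*c^2 + 3.2082*c - 1.0638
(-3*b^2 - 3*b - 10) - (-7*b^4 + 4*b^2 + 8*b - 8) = 7*b^4 - 7*b^2 - 11*b - 2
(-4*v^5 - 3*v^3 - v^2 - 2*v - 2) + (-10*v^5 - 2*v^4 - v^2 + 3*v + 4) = -14*v^5 - 2*v^4 - 3*v^3 - 2*v^2 + v + 2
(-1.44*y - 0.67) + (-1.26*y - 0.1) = -2.7*y - 0.77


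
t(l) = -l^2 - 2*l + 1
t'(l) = -2*l - 2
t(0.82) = -1.31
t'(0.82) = -3.64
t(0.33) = 0.23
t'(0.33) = -2.66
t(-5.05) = -14.40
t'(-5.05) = 8.10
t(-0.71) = 1.92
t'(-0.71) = -0.58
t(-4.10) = -7.61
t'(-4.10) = 6.20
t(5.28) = -37.44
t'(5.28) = -12.56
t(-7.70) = -42.89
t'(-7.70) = 13.40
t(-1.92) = 1.15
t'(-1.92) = 1.84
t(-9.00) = -62.00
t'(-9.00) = 16.00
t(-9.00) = -62.00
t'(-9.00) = 16.00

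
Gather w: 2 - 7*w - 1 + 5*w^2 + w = 5*w^2 - 6*w + 1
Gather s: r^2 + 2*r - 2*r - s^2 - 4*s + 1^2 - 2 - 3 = r^2 - s^2 - 4*s - 4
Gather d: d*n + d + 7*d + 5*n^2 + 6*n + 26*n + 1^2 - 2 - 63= d*(n + 8) + 5*n^2 + 32*n - 64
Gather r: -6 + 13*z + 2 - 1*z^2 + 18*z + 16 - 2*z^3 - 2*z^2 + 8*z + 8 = -2*z^3 - 3*z^2 + 39*z + 20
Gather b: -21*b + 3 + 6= 9 - 21*b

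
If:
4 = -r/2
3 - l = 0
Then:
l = 3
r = -8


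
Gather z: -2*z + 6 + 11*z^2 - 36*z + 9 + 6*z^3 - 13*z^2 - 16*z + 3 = 6*z^3 - 2*z^2 - 54*z + 18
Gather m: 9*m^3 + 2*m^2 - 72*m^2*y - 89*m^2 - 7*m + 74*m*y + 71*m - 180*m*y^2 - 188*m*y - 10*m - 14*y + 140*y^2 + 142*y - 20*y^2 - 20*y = 9*m^3 + m^2*(-72*y - 87) + m*(-180*y^2 - 114*y + 54) + 120*y^2 + 108*y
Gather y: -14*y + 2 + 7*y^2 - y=7*y^2 - 15*y + 2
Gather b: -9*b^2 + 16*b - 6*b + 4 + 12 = -9*b^2 + 10*b + 16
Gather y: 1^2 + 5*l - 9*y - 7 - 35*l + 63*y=-30*l + 54*y - 6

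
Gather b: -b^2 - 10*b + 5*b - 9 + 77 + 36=-b^2 - 5*b + 104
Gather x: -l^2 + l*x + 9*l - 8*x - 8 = -l^2 + 9*l + x*(l - 8) - 8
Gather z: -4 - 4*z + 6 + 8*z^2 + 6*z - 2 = 8*z^2 + 2*z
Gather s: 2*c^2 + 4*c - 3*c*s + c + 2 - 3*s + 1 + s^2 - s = 2*c^2 + 5*c + s^2 + s*(-3*c - 4) + 3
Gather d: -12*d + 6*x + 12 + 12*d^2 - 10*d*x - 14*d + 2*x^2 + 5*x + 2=12*d^2 + d*(-10*x - 26) + 2*x^2 + 11*x + 14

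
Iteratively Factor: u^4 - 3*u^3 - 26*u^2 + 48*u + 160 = (u - 5)*(u^3 + 2*u^2 - 16*u - 32) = (u - 5)*(u + 4)*(u^2 - 2*u - 8) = (u - 5)*(u + 2)*(u + 4)*(u - 4)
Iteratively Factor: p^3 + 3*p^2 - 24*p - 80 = (p + 4)*(p^2 - p - 20) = (p + 4)^2*(p - 5)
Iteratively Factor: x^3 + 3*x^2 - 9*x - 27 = (x + 3)*(x^2 - 9) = (x + 3)^2*(x - 3)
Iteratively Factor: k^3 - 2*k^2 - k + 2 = (k - 2)*(k^2 - 1) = (k - 2)*(k - 1)*(k + 1)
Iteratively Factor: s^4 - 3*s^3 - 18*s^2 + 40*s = (s - 5)*(s^3 + 2*s^2 - 8*s) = (s - 5)*(s + 4)*(s^2 - 2*s) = s*(s - 5)*(s + 4)*(s - 2)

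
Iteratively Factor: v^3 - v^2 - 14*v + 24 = (v - 2)*(v^2 + v - 12) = (v - 2)*(v + 4)*(v - 3)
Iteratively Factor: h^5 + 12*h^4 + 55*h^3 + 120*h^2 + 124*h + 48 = (h + 2)*(h^4 + 10*h^3 + 35*h^2 + 50*h + 24) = (h + 2)^2*(h^3 + 8*h^2 + 19*h + 12) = (h + 2)^2*(h + 3)*(h^2 + 5*h + 4) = (h + 2)^2*(h + 3)*(h + 4)*(h + 1)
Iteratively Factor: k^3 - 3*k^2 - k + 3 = (k - 1)*(k^2 - 2*k - 3) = (k - 3)*(k - 1)*(k + 1)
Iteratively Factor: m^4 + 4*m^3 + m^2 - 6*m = (m + 3)*(m^3 + m^2 - 2*m) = m*(m + 3)*(m^2 + m - 2) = m*(m - 1)*(m + 3)*(m + 2)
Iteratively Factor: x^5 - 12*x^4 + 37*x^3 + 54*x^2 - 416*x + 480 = (x - 5)*(x^4 - 7*x^3 + 2*x^2 + 64*x - 96) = (x - 5)*(x - 2)*(x^3 - 5*x^2 - 8*x + 48) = (x - 5)*(x - 2)*(x + 3)*(x^2 - 8*x + 16) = (x - 5)*(x - 4)*(x - 2)*(x + 3)*(x - 4)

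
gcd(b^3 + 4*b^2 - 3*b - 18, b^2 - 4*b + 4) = b - 2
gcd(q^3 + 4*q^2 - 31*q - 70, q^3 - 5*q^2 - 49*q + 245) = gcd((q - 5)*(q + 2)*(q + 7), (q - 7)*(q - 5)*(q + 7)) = q^2 + 2*q - 35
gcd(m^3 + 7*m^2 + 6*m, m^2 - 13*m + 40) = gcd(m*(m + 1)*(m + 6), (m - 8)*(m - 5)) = 1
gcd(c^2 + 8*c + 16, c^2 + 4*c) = c + 4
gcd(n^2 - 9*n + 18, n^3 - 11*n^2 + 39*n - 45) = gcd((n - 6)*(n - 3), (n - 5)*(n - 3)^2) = n - 3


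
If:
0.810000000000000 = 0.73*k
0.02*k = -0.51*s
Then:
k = 1.11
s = -0.04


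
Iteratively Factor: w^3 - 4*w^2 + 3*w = (w - 1)*(w^2 - 3*w) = w*(w - 1)*(w - 3)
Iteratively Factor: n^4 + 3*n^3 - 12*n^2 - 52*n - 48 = (n + 3)*(n^3 - 12*n - 16) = (n - 4)*(n + 3)*(n^2 + 4*n + 4) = (n - 4)*(n + 2)*(n + 3)*(n + 2)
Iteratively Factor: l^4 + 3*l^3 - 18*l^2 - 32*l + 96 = (l + 4)*(l^3 - l^2 - 14*l + 24) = (l + 4)^2*(l^2 - 5*l + 6) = (l - 2)*(l + 4)^2*(l - 3)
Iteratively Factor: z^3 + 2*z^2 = (z)*(z^2 + 2*z) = z*(z + 2)*(z)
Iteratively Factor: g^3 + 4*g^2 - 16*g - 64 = (g - 4)*(g^2 + 8*g + 16) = (g - 4)*(g + 4)*(g + 4)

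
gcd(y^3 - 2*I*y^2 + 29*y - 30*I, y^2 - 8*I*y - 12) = y - 6*I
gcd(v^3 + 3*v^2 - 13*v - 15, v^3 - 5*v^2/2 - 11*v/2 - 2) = v + 1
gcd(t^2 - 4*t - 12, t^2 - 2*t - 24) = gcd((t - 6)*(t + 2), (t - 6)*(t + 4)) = t - 6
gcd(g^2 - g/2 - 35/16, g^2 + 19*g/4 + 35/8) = g + 5/4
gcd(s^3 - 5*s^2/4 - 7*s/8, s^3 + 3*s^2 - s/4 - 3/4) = s + 1/2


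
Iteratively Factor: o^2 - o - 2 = (o - 2)*(o + 1)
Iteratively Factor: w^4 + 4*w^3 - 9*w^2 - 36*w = (w - 3)*(w^3 + 7*w^2 + 12*w) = w*(w - 3)*(w^2 + 7*w + 12) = w*(w - 3)*(w + 4)*(w + 3)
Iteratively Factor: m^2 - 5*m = (m - 5)*(m)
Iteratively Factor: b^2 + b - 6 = (b - 2)*(b + 3)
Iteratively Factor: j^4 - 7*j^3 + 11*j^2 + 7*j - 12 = (j - 1)*(j^3 - 6*j^2 + 5*j + 12) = (j - 4)*(j - 1)*(j^2 - 2*j - 3) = (j - 4)*(j - 1)*(j + 1)*(j - 3)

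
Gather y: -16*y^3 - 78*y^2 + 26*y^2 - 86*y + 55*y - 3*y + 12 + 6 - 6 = -16*y^3 - 52*y^2 - 34*y + 12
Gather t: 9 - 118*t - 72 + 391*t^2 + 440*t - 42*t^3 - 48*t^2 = -42*t^3 + 343*t^2 + 322*t - 63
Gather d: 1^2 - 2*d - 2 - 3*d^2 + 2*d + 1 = -3*d^2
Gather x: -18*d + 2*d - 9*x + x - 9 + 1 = -16*d - 8*x - 8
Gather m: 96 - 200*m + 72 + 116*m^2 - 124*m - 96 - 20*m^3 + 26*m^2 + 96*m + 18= -20*m^3 + 142*m^2 - 228*m + 90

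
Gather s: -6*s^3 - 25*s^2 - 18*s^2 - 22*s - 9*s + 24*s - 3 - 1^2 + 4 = -6*s^3 - 43*s^2 - 7*s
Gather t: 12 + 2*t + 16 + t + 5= 3*t + 33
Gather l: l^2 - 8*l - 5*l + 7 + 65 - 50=l^2 - 13*l + 22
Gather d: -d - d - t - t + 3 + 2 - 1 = -2*d - 2*t + 4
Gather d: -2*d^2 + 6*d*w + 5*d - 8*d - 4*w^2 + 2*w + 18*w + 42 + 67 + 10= -2*d^2 + d*(6*w - 3) - 4*w^2 + 20*w + 119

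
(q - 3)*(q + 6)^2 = q^3 + 9*q^2 - 108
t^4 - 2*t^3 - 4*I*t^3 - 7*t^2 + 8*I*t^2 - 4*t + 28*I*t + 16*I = (t - 4)*(t + 1)^2*(t - 4*I)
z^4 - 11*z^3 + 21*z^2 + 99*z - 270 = (z - 6)*(z - 5)*(z - 3)*(z + 3)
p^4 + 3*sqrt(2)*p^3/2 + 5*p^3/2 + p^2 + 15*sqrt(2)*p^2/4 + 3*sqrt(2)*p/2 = p*(p + 1/2)*(p + 2)*(p + 3*sqrt(2)/2)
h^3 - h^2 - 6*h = h*(h - 3)*(h + 2)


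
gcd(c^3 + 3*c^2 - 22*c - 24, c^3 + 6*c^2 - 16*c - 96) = c^2 + 2*c - 24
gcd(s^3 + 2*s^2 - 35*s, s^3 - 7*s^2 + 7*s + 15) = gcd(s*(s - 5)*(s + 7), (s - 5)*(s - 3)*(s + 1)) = s - 5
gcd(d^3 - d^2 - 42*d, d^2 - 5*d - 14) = d - 7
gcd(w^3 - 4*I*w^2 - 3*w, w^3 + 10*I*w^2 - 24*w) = w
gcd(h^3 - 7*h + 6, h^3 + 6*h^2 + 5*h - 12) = h^2 + 2*h - 3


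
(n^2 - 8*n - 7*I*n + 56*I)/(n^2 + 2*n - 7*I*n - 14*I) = (n - 8)/(n + 2)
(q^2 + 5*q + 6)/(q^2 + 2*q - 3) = (q + 2)/(q - 1)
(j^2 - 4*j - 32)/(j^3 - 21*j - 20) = (j - 8)/(j^2 - 4*j - 5)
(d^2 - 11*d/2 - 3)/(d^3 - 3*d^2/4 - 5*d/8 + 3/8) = 4*(2*d^2 - 11*d - 6)/(8*d^3 - 6*d^2 - 5*d + 3)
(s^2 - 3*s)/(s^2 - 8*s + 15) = s/(s - 5)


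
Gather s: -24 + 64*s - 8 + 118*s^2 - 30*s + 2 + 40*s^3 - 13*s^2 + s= 40*s^3 + 105*s^2 + 35*s - 30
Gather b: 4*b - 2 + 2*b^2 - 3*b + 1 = 2*b^2 + b - 1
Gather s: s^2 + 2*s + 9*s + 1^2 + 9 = s^2 + 11*s + 10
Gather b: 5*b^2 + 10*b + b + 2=5*b^2 + 11*b + 2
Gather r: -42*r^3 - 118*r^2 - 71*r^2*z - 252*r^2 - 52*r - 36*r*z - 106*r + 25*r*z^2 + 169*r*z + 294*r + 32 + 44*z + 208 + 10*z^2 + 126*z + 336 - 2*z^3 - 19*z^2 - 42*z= -42*r^3 + r^2*(-71*z - 370) + r*(25*z^2 + 133*z + 136) - 2*z^3 - 9*z^2 + 128*z + 576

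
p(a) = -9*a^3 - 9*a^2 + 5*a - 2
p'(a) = -27*a^2 - 18*a + 5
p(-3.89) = 372.14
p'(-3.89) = -333.55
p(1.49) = -44.30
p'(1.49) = -81.76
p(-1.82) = 13.35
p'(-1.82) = -51.67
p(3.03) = -319.84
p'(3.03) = -297.42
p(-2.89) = 125.62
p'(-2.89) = -168.49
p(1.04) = -16.66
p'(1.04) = -42.92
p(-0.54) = -5.91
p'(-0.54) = 6.85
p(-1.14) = -6.06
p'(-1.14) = -9.57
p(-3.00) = 145.00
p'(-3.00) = -184.00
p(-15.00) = 28273.00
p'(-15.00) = -5800.00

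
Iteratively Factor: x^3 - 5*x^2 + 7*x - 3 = (x - 1)*(x^2 - 4*x + 3) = (x - 3)*(x - 1)*(x - 1)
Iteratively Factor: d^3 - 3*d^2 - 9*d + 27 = (d - 3)*(d^2 - 9) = (d - 3)*(d + 3)*(d - 3)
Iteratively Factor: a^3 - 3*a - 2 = (a + 1)*(a^2 - a - 2) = (a + 1)^2*(a - 2)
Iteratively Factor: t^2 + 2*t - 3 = (t - 1)*(t + 3)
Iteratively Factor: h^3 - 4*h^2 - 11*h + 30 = (h - 5)*(h^2 + h - 6) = (h - 5)*(h - 2)*(h + 3)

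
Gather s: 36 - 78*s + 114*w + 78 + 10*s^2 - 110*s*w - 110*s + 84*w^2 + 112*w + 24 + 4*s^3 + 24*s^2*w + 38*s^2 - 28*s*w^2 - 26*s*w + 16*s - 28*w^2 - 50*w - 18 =4*s^3 + s^2*(24*w + 48) + s*(-28*w^2 - 136*w - 172) + 56*w^2 + 176*w + 120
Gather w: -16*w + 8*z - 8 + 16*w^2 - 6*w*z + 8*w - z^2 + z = 16*w^2 + w*(-6*z - 8) - z^2 + 9*z - 8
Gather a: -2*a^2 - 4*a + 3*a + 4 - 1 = -2*a^2 - a + 3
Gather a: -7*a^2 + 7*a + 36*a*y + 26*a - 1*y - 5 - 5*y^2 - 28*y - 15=-7*a^2 + a*(36*y + 33) - 5*y^2 - 29*y - 20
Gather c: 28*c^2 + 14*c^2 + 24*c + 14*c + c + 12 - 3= 42*c^2 + 39*c + 9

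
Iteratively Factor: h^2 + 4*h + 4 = (h + 2)*(h + 2)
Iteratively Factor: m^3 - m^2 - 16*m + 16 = (m + 4)*(m^2 - 5*m + 4) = (m - 4)*(m + 4)*(m - 1)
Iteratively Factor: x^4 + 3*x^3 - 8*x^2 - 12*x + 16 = (x - 1)*(x^3 + 4*x^2 - 4*x - 16) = (x - 1)*(x + 2)*(x^2 + 2*x - 8) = (x - 2)*(x - 1)*(x + 2)*(x + 4)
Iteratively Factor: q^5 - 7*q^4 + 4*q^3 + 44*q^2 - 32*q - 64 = (q + 1)*(q^4 - 8*q^3 + 12*q^2 + 32*q - 64) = (q + 1)*(q + 2)*(q^3 - 10*q^2 + 32*q - 32) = (q - 4)*(q + 1)*(q + 2)*(q^2 - 6*q + 8) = (q - 4)*(q - 2)*(q + 1)*(q + 2)*(q - 4)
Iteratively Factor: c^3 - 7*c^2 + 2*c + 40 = (c - 4)*(c^2 - 3*c - 10) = (c - 4)*(c + 2)*(c - 5)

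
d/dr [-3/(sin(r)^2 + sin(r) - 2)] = 3*(2*sin(r) + 1)*cos(r)/(sin(r)^2 + sin(r) - 2)^2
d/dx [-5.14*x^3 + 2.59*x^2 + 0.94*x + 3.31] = -15.42*x^2 + 5.18*x + 0.94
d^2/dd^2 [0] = 0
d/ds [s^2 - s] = 2*s - 1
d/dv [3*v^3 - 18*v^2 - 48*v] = 9*v^2 - 36*v - 48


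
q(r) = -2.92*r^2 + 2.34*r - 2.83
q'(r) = 2.34 - 5.84*r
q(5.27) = -71.60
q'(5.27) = -28.44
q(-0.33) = -3.92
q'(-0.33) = 4.27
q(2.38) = -13.80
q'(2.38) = -11.56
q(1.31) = -4.78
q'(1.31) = -5.31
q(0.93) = -3.18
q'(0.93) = -3.09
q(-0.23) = -3.52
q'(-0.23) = 3.68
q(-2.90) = -34.17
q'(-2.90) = 19.28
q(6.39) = -107.11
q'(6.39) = -34.98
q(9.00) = -218.29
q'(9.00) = -50.22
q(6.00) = -93.91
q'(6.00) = -32.70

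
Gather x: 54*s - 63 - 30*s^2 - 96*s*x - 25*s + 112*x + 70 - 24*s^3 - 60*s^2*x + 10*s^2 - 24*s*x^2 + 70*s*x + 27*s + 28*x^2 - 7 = -24*s^3 - 20*s^2 + 56*s + x^2*(28 - 24*s) + x*(-60*s^2 - 26*s + 112)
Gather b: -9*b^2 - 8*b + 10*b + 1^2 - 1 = -9*b^2 + 2*b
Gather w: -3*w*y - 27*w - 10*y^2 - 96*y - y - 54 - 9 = w*(-3*y - 27) - 10*y^2 - 97*y - 63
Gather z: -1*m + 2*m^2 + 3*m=2*m^2 + 2*m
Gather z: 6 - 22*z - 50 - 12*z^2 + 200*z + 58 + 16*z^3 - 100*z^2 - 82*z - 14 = 16*z^3 - 112*z^2 + 96*z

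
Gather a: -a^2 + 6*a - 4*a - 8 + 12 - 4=-a^2 + 2*a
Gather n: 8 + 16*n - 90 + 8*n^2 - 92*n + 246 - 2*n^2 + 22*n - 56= 6*n^2 - 54*n + 108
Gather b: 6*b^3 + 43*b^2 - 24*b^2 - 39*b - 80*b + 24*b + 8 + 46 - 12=6*b^3 + 19*b^2 - 95*b + 42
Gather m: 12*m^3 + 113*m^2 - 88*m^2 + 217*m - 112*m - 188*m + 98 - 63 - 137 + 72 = 12*m^3 + 25*m^2 - 83*m - 30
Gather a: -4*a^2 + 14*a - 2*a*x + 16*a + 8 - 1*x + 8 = -4*a^2 + a*(30 - 2*x) - x + 16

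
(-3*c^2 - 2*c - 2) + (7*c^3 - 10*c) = 7*c^3 - 3*c^2 - 12*c - 2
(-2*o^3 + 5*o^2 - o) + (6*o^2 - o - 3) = -2*o^3 + 11*o^2 - 2*o - 3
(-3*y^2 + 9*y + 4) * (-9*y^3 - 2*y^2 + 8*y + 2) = 27*y^5 - 75*y^4 - 78*y^3 + 58*y^2 + 50*y + 8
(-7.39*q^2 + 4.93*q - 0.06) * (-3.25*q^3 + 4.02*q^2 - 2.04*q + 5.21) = 24.0175*q^5 - 45.7303*q^4 + 35.0892*q^3 - 48.8003*q^2 + 25.8077*q - 0.3126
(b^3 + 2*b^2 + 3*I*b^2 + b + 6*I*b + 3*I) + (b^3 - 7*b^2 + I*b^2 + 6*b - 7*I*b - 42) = 2*b^3 - 5*b^2 + 4*I*b^2 + 7*b - I*b - 42 + 3*I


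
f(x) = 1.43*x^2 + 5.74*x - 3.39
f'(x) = 2.86*x + 5.74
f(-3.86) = -4.24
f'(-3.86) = -5.30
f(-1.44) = -8.69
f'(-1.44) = 1.62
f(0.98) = 3.61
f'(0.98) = 8.54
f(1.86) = 12.23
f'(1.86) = 11.06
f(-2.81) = -8.23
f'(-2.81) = -2.30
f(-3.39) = -6.41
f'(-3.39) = -3.96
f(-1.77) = -9.07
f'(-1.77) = 0.68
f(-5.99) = 13.54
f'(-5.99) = -11.39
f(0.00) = -3.39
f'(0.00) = 5.74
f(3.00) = 26.70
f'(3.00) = 14.32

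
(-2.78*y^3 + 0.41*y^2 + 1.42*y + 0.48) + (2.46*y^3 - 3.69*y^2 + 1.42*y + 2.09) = -0.32*y^3 - 3.28*y^2 + 2.84*y + 2.57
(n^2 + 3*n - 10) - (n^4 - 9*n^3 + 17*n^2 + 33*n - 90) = -n^4 + 9*n^3 - 16*n^2 - 30*n + 80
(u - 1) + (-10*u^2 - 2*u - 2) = -10*u^2 - u - 3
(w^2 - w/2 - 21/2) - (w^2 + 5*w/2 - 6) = -3*w - 9/2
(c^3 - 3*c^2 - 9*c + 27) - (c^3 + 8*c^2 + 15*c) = -11*c^2 - 24*c + 27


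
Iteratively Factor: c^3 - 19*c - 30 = (c - 5)*(c^2 + 5*c + 6) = (c - 5)*(c + 3)*(c + 2)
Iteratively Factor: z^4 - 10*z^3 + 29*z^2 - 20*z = (z - 1)*(z^3 - 9*z^2 + 20*z) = (z - 4)*(z - 1)*(z^2 - 5*z) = (z - 5)*(z - 4)*(z - 1)*(z)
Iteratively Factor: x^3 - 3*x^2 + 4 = (x - 2)*(x^2 - x - 2) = (x - 2)*(x + 1)*(x - 2)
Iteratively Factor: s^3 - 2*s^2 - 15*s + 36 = (s - 3)*(s^2 + s - 12) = (s - 3)*(s + 4)*(s - 3)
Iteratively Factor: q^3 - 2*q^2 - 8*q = (q - 4)*(q^2 + 2*q) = q*(q - 4)*(q + 2)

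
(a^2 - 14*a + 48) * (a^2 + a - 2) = a^4 - 13*a^3 + 32*a^2 + 76*a - 96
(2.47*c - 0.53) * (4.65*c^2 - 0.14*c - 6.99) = 11.4855*c^3 - 2.8103*c^2 - 17.1911*c + 3.7047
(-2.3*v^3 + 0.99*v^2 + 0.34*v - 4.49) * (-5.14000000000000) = 11.822*v^3 - 5.0886*v^2 - 1.7476*v + 23.0786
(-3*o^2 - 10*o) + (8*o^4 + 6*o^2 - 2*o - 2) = 8*o^4 + 3*o^2 - 12*o - 2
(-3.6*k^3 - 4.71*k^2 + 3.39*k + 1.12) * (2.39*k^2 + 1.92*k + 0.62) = -8.604*k^5 - 18.1689*k^4 - 3.1731*k^3 + 6.2654*k^2 + 4.2522*k + 0.6944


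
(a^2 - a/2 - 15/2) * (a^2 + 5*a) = a^4 + 9*a^3/2 - 10*a^2 - 75*a/2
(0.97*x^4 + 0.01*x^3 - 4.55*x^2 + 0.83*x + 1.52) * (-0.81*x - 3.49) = -0.7857*x^5 - 3.3934*x^4 + 3.6506*x^3 + 15.2072*x^2 - 4.1279*x - 5.3048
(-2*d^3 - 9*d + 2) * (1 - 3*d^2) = 6*d^5 + 25*d^3 - 6*d^2 - 9*d + 2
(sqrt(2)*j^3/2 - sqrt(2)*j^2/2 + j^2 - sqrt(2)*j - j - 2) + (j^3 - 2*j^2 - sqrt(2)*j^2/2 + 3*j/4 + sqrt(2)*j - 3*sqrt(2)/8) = sqrt(2)*j^3/2 + j^3 - sqrt(2)*j^2 - j^2 - j/4 - 2 - 3*sqrt(2)/8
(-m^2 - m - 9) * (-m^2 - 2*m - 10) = m^4 + 3*m^3 + 21*m^2 + 28*m + 90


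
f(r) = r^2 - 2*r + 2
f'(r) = 2*r - 2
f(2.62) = 3.62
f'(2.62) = 3.24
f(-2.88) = 16.05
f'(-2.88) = -7.76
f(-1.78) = 8.73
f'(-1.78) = -5.56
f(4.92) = 16.37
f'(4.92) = 7.84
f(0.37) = 1.40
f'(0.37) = -1.26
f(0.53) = 1.22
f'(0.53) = -0.94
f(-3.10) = 17.81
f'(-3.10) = -8.20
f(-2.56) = 13.67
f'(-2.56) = -7.12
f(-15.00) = 257.00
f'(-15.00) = -32.00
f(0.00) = 2.00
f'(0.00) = -2.00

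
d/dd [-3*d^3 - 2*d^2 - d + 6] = -9*d^2 - 4*d - 1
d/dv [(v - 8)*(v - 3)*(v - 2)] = 3*v^2 - 26*v + 46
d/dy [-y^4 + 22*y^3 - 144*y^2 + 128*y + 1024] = -4*y^3 + 66*y^2 - 288*y + 128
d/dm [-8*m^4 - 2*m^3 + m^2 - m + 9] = -32*m^3 - 6*m^2 + 2*m - 1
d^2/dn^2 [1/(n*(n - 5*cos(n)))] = (-5*n^2*(n - 5*cos(n))*cos(n) + 2*n^2*(5*sin(n) + 1)^2 + 2*n*(n - 5*cos(n))*(5*sin(n) + 1) + 2*(n - 5*cos(n))^2)/(n^3*(n - 5*cos(n))^3)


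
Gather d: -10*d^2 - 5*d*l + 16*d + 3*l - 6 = -10*d^2 + d*(16 - 5*l) + 3*l - 6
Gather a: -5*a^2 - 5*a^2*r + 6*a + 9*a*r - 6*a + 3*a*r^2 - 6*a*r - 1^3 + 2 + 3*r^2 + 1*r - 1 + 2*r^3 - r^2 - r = a^2*(-5*r - 5) + a*(3*r^2 + 3*r) + 2*r^3 + 2*r^2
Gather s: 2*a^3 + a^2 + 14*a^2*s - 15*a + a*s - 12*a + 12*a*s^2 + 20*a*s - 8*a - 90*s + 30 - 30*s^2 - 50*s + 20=2*a^3 + a^2 - 35*a + s^2*(12*a - 30) + s*(14*a^2 + 21*a - 140) + 50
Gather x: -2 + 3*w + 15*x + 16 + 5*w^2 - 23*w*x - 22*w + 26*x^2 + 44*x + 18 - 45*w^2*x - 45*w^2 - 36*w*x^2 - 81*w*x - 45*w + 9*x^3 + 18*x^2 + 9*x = -40*w^2 - 64*w + 9*x^3 + x^2*(44 - 36*w) + x*(-45*w^2 - 104*w + 68) + 32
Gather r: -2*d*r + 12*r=r*(12 - 2*d)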